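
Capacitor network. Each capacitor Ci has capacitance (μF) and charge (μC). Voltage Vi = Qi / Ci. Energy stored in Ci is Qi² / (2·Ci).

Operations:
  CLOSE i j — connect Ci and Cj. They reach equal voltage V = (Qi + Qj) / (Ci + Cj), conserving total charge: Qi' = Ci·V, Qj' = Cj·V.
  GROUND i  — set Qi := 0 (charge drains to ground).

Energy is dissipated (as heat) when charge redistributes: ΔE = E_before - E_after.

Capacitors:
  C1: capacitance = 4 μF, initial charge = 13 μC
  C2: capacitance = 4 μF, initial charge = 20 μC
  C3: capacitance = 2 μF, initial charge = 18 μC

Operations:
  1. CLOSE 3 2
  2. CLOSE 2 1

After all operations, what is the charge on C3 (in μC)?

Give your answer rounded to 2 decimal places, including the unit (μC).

Answer: 12.67 μC

Derivation:
Initial: C1(4μF, Q=13μC, V=3.25V), C2(4μF, Q=20μC, V=5.00V), C3(2μF, Q=18μC, V=9.00V)
Op 1: CLOSE 3-2: Q_total=38.00, C_total=6.00, V=6.33; Q3=12.67, Q2=25.33; dissipated=10.667
Op 2: CLOSE 2-1: Q_total=38.33, C_total=8.00, V=4.79; Q2=19.17, Q1=19.17; dissipated=9.507
Final charges: Q1=19.17, Q2=19.17, Q3=12.67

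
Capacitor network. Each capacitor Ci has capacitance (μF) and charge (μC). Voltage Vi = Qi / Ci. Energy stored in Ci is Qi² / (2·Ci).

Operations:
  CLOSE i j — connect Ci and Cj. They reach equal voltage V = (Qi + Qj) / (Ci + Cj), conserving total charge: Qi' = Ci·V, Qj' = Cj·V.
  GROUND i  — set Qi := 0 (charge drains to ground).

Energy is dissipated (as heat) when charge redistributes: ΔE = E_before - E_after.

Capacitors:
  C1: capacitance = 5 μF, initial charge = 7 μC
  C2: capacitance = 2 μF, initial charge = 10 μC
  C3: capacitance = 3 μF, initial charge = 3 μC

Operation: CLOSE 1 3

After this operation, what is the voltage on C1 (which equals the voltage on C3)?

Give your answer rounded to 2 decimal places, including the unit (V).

Answer: 1.25 V

Derivation:
Initial: C1(5μF, Q=7μC, V=1.40V), C2(2μF, Q=10μC, V=5.00V), C3(3μF, Q=3μC, V=1.00V)
Op 1: CLOSE 1-3: Q_total=10.00, C_total=8.00, V=1.25; Q1=6.25, Q3=3.75; dissipated=0.150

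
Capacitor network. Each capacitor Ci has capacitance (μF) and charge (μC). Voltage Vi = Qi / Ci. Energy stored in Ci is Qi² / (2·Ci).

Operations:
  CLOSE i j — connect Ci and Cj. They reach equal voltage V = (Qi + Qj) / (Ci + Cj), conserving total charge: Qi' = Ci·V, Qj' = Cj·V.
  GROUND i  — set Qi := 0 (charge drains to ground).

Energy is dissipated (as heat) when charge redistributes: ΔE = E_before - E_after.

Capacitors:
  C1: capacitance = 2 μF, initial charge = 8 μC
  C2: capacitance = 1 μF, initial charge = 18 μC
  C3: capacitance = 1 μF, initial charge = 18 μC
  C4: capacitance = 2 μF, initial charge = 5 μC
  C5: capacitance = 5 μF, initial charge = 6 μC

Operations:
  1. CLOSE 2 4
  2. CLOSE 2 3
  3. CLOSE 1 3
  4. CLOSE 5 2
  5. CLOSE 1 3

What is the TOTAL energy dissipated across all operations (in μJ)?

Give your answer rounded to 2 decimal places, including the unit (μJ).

Initial: C1(2μF, Q=8μC, V=4.00V), C2(1μF, Q=18μC, V=18.00V), C3(1μF, Q=18μC, V=18.00V), C4(2μF, Q=5μC, V=2.50V), C5(5μF, Q=6μC, V=1.20V)
Op 1: CLOSE 2-4: Q_total=23.00, C_total=3.00, V=7.67; Q2=7.67, Q4=15.33; dissipated=80.083
Op 2: CLOSE 2-3: Q_total=25.67, C_total=2.00, V=12.83; Q2=12.83, Q3=12.83; dissipated=26.694
Op 3: CLOSE 1-3: Q_total=20.83, C_total=3.00, V=6.94; Q1=13.89, Q3=6.94; dissipated=26.009
Op 4: CLOSE 5-2: Q_total=18.83, C_total=6.00, V=3.14; Q5=15.69, Q2=3.14; dissipated=56.389
Op 5: CLOSE 1-3: Q_total=20.83, C_total=3.00, V=6.94; Q1=13.89, Q3=6.94; dissipated=0.000
Total dissipated: 189.176 μJ

Answer: 189.18 μJ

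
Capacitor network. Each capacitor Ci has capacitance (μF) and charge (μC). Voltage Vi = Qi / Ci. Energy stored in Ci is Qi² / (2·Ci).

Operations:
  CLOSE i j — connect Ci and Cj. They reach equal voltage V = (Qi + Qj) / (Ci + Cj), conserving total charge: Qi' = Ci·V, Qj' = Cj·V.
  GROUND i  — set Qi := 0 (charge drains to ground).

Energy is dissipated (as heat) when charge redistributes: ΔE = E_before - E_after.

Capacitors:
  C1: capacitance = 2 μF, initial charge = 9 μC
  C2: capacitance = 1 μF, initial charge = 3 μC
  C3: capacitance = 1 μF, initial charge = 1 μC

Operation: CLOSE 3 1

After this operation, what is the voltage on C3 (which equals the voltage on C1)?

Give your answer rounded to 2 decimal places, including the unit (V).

Answer: 3.33 V

Derivation:
Initial: C1(2μF, Q=9μC, V=4.50V), C2(1μF, Q=3μC, V=3.00V), C3(1μF, Q=1μC, V=1.00V)
Op 1: CLOSE 3-1: Q_total=10.00, C_total=3.00, V=3.33; Q3=3.33, Q1=6.67; dissipated=4.083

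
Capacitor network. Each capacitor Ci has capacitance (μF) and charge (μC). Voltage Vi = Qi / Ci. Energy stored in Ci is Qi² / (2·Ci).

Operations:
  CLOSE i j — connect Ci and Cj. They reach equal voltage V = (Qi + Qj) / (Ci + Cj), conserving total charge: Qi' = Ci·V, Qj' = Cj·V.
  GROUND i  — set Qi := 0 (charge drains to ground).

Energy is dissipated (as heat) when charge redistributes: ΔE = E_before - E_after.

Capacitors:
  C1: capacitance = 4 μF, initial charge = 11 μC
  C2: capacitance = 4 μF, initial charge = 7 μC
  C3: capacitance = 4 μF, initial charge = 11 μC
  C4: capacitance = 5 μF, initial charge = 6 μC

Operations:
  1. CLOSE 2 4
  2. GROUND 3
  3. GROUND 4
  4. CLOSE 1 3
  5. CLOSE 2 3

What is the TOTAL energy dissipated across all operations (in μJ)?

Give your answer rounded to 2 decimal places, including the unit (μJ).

Initial: C1(4μF, Q=11μC, V=2.75V), C2(4μF, Q=7μC, V=1.75V), C3(4μF, Q=11μC, V=2.75V), C4(5μF, Q=6μC, V=1.20V)
Op 1: CLOSE 2-4: Q_total=13.00, C_total=9.00, V=1.44; Q2=5.78, Q4=7.22; dissipated=0.336
Op 2: GROUND 3: Q3=0; energy lost=15.125
Op 3: GROUND 4: Q4=0; energy lost=5.216
Op 4: CLOSE 1-3: Q_total=11.00, C_total=8.00, V=1.38; Q1=5.50, Q3=5.50; dissipated=7.562
Op 5: CLOSE 2-3: Q_total=11.28, C_total=8.00, V=1.41; Q2=5.64, Q3=5.64; dissipated=0.005
Total dissipated: 28.244 μJ

Answer: 28.24 μJ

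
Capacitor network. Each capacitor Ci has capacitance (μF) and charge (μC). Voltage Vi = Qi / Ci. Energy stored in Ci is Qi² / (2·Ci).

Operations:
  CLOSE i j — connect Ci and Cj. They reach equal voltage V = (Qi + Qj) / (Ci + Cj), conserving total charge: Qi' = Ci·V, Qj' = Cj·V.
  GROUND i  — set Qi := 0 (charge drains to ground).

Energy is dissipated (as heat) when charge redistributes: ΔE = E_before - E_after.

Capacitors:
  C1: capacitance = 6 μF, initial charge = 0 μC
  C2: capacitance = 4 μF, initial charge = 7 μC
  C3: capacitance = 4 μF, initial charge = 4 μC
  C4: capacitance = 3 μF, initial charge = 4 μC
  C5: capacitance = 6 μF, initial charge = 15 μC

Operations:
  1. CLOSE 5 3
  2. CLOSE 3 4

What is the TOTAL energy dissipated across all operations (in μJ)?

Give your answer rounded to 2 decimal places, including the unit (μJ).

Answer: 2.98 μJ

Derivation:
Initial: C1(6μF, Q=0μC, V=0.00V), C2(4μF, Q=7μC, V=1.75V), C3(4μF, Q=4μC, V=1.00V), C4(3μF, Q=4μC, V=1.33V), C5(6μF, Q=15μC, V=2.50V)
Op 1: CLOSE 5-3: Q_total=19.00, C_total=10.00, V=1.90; Q5=11.40, Q3=7.60; dissipated=2.700
Op 2: CLOSE 3-4: Q_total=11.60, C_total=7.00, V=1.66; Q3=6.63, Q4=4.97; dissipated=0.275
Total dissipated: 2.975 μJ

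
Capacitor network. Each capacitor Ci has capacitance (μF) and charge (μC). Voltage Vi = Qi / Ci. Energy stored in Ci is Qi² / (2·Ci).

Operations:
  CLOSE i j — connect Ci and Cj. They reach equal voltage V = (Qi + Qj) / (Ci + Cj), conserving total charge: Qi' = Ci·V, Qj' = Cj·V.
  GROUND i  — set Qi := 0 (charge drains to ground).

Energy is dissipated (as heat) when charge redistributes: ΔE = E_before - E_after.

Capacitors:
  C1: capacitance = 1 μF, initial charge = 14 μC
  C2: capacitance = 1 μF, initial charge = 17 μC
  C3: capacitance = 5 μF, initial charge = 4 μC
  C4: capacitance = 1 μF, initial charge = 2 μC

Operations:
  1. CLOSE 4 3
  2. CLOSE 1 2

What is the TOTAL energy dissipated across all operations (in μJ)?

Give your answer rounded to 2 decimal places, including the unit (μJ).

Answer: 2.85 μJ

Derivation:
Initial: C1(1μF, Q=14μC, V=14.00V), C2(1μF, Q=17μC, V=17.00V), C3(5μF, Q=4μC, V=0.80V), C4(1μF, Q=2μC, V=2.00V)
Op 1: CLOSE 4-3: Q_total=6.00, C_total=6.00, V=1.00; Q4=1.00, Q3=5.00; dissipated=0.600
Op 2: CLOSE 1-2: Q_total=31.00, C_total=2.00, V=15.50; Q1=15.50, Q2=15.50; dissipated=2.250
Total dissipated: 2.850 μJ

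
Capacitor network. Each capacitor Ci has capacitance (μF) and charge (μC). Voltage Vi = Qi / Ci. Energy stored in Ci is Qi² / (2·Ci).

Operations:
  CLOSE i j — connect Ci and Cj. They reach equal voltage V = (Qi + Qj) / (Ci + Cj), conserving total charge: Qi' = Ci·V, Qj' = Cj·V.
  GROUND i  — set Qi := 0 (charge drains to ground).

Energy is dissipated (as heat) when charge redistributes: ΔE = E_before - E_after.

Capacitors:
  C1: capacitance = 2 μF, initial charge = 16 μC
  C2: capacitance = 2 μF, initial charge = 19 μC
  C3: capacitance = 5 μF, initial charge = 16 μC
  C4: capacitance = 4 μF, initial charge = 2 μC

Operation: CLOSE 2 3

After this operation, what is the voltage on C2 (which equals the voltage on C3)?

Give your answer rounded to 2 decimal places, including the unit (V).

Answer: 5.00 V

Derivation:
Initial: C1(2μF, Q=16μC, V=8.00V), C2(2μF, Q=19μC, V=9.50V), C3(5μF, Q=16μC, V=3.20V), C4(4μF, Q=2μC, V=0.50V)
Op 1: CLOSE 2-3: Q_total=35.00, C_total=7.00, V=5.00; Q2=10.00, Q3=25.00; dissipated=28.350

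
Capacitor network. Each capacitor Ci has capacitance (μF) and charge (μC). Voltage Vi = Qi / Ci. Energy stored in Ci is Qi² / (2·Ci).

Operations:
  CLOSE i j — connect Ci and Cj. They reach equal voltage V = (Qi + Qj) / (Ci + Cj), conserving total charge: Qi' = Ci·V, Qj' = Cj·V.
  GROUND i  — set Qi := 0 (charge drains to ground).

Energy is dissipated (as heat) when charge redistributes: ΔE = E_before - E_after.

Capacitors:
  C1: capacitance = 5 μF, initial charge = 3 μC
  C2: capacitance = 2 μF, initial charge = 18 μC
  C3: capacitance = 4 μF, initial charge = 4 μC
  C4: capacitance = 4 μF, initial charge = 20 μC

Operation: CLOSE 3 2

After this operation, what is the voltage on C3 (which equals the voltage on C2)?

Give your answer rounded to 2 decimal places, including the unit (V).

Initial: C1(5μF, Q=3μC, V=0.60V), C2(2μF, Q=18μC, V=9.00V), C3(4μF, Q=4μC, V=1.00V), C4(4μF, Q=20μC, V=5.00V)
Op 1: CLOSE 3-2: Q_total=22.00, C_total=6.00, V=3.67; Q3=14.67, Q2=7.33; dissipated=42.667

Answer: 3.67 V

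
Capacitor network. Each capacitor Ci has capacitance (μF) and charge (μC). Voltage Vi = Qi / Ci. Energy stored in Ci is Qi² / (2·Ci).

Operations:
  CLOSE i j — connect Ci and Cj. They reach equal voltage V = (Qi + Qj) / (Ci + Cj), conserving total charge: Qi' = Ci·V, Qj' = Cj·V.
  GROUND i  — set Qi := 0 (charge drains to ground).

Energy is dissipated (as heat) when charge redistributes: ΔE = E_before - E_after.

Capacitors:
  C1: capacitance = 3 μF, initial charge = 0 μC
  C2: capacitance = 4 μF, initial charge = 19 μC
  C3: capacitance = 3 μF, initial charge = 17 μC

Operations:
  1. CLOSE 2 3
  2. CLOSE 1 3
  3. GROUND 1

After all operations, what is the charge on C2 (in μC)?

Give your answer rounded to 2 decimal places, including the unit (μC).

Initial: C1(3μF, Q=0μC, V=0.00V), C2(4μF, Q=19μC, V=4.75V), C3(3μF, Q=17μC, V=5.67V)
Op 1: CLOSE 2-3: Q_total=36.00, C_total=7.00, V=5.14; Q2=20.57, Q3=15.43; dissipated=0.720
Op 2: CLOSE 1-3: Q_total=15.43, C_total=6.00, V=2.57; Q1=7.71, Q3=7.71; dissipated=19.837
Op 3: GROUND 1: Q1=0; energy lost=9.918
Final charges: Q1=0.00, Q2=20.57, Q3=7.71

Answer: 20.57 μC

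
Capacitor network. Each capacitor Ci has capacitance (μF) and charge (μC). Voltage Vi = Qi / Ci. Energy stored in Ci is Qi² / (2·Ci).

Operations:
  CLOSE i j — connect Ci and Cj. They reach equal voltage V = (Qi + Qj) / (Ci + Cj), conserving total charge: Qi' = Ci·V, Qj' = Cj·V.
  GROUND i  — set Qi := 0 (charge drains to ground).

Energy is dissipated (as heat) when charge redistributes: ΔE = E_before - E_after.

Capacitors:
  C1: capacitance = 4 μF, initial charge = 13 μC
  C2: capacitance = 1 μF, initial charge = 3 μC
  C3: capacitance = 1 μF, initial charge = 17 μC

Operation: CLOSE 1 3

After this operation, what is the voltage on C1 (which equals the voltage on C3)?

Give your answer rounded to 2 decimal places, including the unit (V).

Initial: C1(4μF, Q=13μC, V=3.25V), C2(1μF, Q=3μC, V=3.00V), C3(1μF, Q=17μC, V=17.00V)
Op 1: CLOSE 1-3: Q_total=30.00, C_total=5.00, V=6.00; Q1=24.00, Q3=6.00; dissipated=75.625

Answer: 6.00 V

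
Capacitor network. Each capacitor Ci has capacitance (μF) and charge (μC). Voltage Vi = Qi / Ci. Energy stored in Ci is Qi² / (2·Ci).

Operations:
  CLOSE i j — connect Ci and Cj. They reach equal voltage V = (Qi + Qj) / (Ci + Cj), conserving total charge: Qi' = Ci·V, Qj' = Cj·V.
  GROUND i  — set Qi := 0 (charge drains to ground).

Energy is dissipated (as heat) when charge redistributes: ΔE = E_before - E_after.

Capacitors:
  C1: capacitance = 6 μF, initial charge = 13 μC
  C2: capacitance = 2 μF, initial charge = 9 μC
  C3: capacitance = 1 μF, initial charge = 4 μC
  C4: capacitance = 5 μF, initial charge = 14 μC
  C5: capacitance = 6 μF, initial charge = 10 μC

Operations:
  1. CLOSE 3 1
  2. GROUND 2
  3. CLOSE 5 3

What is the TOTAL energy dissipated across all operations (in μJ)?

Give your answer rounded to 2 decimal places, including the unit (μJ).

Initial: C1(6μF, Q=13μC, V=2.17V), C2(2μF, Q=9μC, V=4.50V), C3(1μF, Q=4μC, V=4.00V), C4(5μF, Q=14μC, V=2.80V), C5(6μF, Q=10μC, V=1.67V)
Op 1: CLOSE 3-1: Q_total=17.00, C_total=7.00, V=2.43; Q3=2.43, Q1=14.57; dissipated=1.440
Op 2: GROUND 2: Q2=0; energy lost=20.250
Op 3: CLOSE 5-3: Q_total=12.43, C_total=7.00, V=1.78; Q5=10.65, Q3=1.78; dissipated=0.249
Total dissipated: 21.939 μJ

Answer: 21.94 μJ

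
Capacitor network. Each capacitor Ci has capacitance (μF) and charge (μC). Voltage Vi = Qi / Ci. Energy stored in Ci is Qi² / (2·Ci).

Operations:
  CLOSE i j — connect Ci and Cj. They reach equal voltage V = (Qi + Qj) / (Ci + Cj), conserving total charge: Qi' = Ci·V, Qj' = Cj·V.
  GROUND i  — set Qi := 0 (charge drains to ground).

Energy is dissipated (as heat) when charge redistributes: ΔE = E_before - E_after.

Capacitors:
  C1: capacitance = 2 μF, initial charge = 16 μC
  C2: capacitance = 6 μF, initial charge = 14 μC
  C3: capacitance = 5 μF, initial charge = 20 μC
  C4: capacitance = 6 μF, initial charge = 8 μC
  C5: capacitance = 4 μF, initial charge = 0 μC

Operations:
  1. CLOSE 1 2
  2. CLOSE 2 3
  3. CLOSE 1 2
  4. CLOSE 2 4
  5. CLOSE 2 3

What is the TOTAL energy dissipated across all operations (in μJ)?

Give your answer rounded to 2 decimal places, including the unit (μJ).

Answer: 35.80 μJ

Derivation:
Initial: C1(2μF, Q=16μC, V=8.00V), C2(6μF, Q=14μC, V=2.33V), C3(5μF, Q=20μC, V=4.00V), C4(6μF, Q=8μC, V=1.33V), C5(4μF, Q=0μC, V=0.00V)
Op 1: CLOSE 1-2: Q_total=30.00, C_total=8.00, V=3.75; Q1=7.50, Q2=22.50; dissipated=24.083
Op 2: CLOSE 2-3: Q_total=42.50, C_total=11.00, V=3.86; Q2=23.18, Q3=19.32; dissipated=0.085
Op 3: CLOSE 1-2: Q_total=30.68, C_total=8.00, V=3.84; Q1=7.67, Q2=23.01; dissipated=0.010
Op 4: CLOSE 2-4: Q_total=31.01, C_total=12.00, V=2.58; Q2=15.51, Q4=15.51; dissipated=9.389
Op 5: CLOSE 2-3: Q_total=34.82, C_total=11.00, V=3.17; Q2=18.99, Q3=15.83; dissipated=2.232
Total dissipated: 35.799 μJ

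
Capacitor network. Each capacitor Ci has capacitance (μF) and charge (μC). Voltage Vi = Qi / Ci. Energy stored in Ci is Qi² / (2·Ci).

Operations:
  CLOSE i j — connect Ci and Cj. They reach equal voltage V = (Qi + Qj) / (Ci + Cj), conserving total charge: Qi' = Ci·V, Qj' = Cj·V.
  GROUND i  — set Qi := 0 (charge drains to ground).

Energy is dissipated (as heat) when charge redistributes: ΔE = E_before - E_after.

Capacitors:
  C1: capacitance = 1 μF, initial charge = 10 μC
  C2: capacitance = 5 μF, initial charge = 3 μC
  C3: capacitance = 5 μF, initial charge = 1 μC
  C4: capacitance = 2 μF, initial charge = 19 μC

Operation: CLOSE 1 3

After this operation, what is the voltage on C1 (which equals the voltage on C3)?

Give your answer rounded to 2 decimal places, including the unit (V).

Initial: C1(1μF, Q=10μC, V=10.00V), C2(5μF, Q=3μC, V=0.60V), C3(5μF, Q=1μC, V=0.20V), C4(2μF, Q=19μC, V=9.50V)
Op 1: CLOSE 1-3: Q_total=11.00, C_total=6.00, V=1.83; Q1=1.83, Q3=9.17; dissipated=40.017

Answer: 1.83 V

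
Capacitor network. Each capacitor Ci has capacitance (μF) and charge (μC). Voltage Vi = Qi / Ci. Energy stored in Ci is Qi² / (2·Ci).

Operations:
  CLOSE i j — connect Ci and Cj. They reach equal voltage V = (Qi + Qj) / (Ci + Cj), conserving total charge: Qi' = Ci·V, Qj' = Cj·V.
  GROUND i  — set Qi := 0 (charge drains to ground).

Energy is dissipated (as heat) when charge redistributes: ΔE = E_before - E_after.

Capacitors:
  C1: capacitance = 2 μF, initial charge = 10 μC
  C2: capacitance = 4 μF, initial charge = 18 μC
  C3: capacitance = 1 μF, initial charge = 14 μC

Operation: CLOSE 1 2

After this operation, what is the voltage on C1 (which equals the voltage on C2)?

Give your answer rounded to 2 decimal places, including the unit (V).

Initial: C1(2μF, Q=10μC, V=5.00V), C2(4μF, Q=18μC, V=4.50V), C3(1μF, Q=14μC, V=14.00V)
Op 1: CLOSE 1-2: Q_total=28.00, C_total=6.00, V=4.67; Q1=9.33, Q2=18.67; dissipated=0.167

Answer: 4.67 V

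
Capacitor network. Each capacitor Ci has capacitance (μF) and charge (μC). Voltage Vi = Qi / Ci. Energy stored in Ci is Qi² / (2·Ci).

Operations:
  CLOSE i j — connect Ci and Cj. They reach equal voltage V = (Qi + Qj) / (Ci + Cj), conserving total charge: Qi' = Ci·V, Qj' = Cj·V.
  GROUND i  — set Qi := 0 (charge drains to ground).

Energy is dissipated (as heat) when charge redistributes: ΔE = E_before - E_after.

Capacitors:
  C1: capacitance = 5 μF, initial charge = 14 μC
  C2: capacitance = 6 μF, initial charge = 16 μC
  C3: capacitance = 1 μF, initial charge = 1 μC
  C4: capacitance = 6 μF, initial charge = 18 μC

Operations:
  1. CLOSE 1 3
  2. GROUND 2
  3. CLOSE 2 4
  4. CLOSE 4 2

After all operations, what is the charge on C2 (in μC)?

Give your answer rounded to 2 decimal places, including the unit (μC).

Answer: 9.00 μC

Derivation:
Initial: C1(5μF, Q=14μC, V=2.80V), C2(6μF, Q=16μC, V=2.67V), C3(1μF, Q=1μC, V=1.00V), C4(6μF, Q=18μC, V=3.00V)
Op 1: CLOSE 1-3: Q_total=15.00, C_total=6.00, V=2.50; Q1=12.50, Q3=2.50; dissipated=1.350
Op 2: GROUND 2: Q2=0; energy lost=21.333
Op 3: CLOSE 2-4: Q_total=18.00, C_total=12.00, V=1.50; Q2=9.00, Q4=9.00; dissipated=13.500
Op 4: CLOSE 4-2: Q_total=18.00, C_total=12.00, V=1.50; Q4=9.00, Q2=9.00; dissipated=0.000
Final charges: Q1=12.50, Q2=9.00, Q3=2.50, Q4=9.00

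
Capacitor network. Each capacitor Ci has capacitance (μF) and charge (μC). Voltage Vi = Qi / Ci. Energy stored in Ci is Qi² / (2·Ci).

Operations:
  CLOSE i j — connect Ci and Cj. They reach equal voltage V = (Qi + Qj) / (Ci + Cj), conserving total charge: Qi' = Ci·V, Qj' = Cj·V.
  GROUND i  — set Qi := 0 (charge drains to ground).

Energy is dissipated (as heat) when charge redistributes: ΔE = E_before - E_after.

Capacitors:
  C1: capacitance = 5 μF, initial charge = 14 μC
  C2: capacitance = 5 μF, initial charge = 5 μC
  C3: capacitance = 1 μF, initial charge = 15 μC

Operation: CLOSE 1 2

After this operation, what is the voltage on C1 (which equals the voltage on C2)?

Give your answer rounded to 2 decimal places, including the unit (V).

Initial: C1(5μF, Q=14μC, V=2.80V), C2(5μF, Q=5μC, V=1.00V), C3(1μF, Q=15μC, V=15.00V)
Op 1: CLOSE 1-2: Q_total=19.00, C_total=10.00, V=1.90; Q1=9.50, Q2=9.50; dissipated=4.050

Answer: 1.90 V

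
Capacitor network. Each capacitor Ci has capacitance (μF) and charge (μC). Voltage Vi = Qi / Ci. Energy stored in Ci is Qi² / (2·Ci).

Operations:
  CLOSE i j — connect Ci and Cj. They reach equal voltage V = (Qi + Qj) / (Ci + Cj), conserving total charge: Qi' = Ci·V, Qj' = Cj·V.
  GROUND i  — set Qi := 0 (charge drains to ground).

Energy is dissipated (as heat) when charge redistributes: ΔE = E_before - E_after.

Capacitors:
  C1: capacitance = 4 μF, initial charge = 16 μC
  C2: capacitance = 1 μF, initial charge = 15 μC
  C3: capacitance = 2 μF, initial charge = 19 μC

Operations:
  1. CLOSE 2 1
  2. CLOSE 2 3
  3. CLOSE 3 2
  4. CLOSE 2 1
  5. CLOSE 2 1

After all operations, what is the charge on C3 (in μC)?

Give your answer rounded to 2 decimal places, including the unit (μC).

Answer: 16.80 μC

Derivation:
Initial: C1(4μF, Q=16μC, V=4.00V), C2(1μF, Q=15μC, V=15.00V), C3(2μF, Q=19μC, V=9.50V)
Op 1: CLOSE 2-1: Q_total=31.00, C_total=5.00, V=6.20; Q2=6.20, Q1=24.80; dissipated=48.400
Op 2: CLOSE 2-3: Q_total=25.20, C_total=3.00, V=8.40; Q2=8.40, Q3=16.80; dissipated=3.630
Op 3: CLOSE 3-2: Q_total=25.20, C_total=3.00, V=8.40; Q3=16.80, Q2=8.40; dissipated=0.000
Op 4: CLOSE 2-1: Q_total=33.20, C_total=5.00, V=6.64; Q2=6.64, Q1=26.56; dissipated=1.936
Op 5: CLOSE 2-1: Q_total=33.20, C_total=5.00, V=6.64; Q2=6.64, Q1=26.56; dissipated=0.000
Final charges: Q1=26.56, Q2=6.64, Q3=16.80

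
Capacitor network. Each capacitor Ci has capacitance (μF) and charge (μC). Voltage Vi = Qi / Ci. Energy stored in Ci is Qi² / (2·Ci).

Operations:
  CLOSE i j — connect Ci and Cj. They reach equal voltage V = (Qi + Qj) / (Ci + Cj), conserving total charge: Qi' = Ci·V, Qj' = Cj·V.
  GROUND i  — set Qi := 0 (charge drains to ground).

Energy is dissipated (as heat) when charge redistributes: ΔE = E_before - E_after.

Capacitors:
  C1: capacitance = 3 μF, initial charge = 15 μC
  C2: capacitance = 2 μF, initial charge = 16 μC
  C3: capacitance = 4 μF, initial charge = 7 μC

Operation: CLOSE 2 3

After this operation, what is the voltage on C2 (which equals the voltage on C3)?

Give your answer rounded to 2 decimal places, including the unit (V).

Initial: C1(3μF, Q=15μC, V=5.00V), C2(2μF, Q=16μC, V=8.00V), C3(4μF, Q=7μC, V=1.75V)
Op 1: CLOSE 2-3: Q_total=23.00, C_total=6.00, V=3.83; Q2=7.67, Q3=15.33; dissipated=26.042

Answer: 3.83 V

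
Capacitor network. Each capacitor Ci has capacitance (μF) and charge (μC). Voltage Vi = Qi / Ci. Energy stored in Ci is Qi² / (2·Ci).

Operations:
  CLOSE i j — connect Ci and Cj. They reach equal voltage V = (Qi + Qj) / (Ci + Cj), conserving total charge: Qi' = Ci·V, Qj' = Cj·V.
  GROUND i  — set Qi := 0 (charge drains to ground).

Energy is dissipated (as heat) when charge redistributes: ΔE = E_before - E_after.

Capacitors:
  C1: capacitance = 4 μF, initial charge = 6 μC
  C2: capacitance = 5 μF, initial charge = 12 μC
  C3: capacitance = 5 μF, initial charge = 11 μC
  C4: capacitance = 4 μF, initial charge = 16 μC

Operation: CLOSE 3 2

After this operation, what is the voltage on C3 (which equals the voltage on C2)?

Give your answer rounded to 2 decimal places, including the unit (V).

Answer: 2.30 V

Derivation:
Initial: C1(4μF, Q=6μC, V=1.50V), C2(5μF, Q=12μC, V=2.40V), C3(5μF, Q=11μC, V=2.20V), C4(4μF, Q=16μC, V=4.00V)
Op 1: CLOSE 3-2: Q_total=23.00, C_total=10.00, V=2.30; Q3=11.50, Q2=11.50; dissipated=0.050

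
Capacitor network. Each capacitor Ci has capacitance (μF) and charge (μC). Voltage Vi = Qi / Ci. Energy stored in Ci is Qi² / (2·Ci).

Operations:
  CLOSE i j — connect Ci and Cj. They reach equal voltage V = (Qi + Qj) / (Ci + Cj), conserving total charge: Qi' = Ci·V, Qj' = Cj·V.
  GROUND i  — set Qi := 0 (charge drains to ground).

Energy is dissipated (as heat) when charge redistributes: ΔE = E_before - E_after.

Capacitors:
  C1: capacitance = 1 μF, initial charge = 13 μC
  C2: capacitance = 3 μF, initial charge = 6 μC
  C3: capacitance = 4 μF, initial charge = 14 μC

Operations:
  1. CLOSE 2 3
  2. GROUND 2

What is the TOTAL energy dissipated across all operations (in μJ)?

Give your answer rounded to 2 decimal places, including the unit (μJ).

Initial: C1(1μF, Q=13μC, V=13.00V), C2(3μF, Q=6μC, V=2.00V), C3(4μF, Q=14μC, V=3.50V)
Op 1: CLOSE 2-3: Q_total=20.00, C_total=7.00, V=2.86; Q2=8.57, Q3=11.43; dissipated=1.929
Op 2: GROUND 2: Q2=0; energy lost=12.245
Total dissipated: 14.173 μJ

Answer: 14.17 μJ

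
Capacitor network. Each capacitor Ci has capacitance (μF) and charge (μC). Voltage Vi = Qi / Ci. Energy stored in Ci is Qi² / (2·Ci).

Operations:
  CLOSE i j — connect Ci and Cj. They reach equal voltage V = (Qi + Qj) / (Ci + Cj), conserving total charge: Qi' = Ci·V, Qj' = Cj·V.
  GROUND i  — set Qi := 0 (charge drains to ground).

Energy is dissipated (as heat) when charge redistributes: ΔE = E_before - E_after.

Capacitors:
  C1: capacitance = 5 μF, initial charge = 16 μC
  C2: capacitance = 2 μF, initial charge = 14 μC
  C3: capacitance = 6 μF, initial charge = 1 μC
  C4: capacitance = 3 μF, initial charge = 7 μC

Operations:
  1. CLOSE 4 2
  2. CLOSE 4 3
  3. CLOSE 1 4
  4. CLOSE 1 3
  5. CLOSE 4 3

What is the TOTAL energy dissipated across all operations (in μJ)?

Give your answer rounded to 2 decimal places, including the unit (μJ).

Answer: 33.86 μJ

Derivation:
Initial: C1(5μF, Q=16μC, V=3.20V), C2(2μF, Q=14μC, V=7.00V), C3(6μF, Q=1μC, V=0.17V), C4(3μF, Q=7μC, V=2.33V)
Op 1: CLOSE 4-2: Q_total=21.00, C_total=5.00, V=4.20; Q4=12.60, Q2=8.40; dissipated=13.067
Op 2: CLOSE 4-3: Q_total=13.60, C_total=9.00, V=1.51; Q4=4.53, Q3=9.07; dissipated=16.268
Op 3: CLOSE 1-4: Q_total=20.53, C_total=8.00, V=2.57; Q1=12.83, Q4=7.70; dissipated=2.674
Op 4: CLOSE 1-3: Q_total=21.90, C_total=11.00, V=1.99; Q1=9.95, Q3=11.95; dissipated=1.519
Op 5: CLOSE 4-3: Q_total=19.65, C_total=9.00, V=2.18; Q4=6.55, Q3=13.10; dissipated=0.331
Total dissipated: 33.859 μJ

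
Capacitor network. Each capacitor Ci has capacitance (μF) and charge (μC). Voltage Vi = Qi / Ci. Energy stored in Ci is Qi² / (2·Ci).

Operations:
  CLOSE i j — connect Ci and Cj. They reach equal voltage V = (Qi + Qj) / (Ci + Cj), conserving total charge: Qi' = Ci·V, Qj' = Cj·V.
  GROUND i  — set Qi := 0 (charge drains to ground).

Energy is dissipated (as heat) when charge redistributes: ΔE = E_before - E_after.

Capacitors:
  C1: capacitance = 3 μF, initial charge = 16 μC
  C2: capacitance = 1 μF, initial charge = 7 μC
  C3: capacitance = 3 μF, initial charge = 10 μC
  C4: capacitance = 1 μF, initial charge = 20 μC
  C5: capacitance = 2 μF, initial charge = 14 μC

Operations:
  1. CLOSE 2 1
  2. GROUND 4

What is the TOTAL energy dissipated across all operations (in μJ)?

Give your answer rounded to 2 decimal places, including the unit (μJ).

Initial: C1(3μF, Q=16μC, V=5.33V), C2(1μF, Q=7μC, V=7.00V), C3(3μF, Q=10μC, V=3.33V), C4(1μF, Q=20μC, V=20.00V), C5(2μF, Q=14μC, V=7.00V)
Op 1: CLOSE 2-1: Q_total=23.00, C_total=4.00, V=5.75; Q2=5.75, Q1=17.25; dissipated=1.042
Op 2: GROUND 4: Q4=0; energy lost=200.000
Total dissipated: 201.042 μJ

Answer: 201.04 μJ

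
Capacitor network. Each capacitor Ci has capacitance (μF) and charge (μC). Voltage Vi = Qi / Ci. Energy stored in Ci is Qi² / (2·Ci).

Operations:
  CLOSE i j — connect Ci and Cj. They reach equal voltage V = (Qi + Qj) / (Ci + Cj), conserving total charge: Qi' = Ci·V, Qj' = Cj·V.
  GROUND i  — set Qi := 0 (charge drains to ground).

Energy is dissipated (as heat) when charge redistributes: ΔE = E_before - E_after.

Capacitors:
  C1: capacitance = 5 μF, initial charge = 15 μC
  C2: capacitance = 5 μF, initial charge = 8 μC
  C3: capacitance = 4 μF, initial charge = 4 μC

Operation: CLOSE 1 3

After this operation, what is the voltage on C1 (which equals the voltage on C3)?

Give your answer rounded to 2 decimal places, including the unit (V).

Answer: 2.11 V

Derivation:
Initial: C1(5μF, Q=15μC, V=3.00V), C2(5μF, Q=8μC, V=1.60V), C3(4μF, Q=4μC, V=1.00V)
Op 1: CLOSE 1-3: Q_total=19.00, C_total=9.00, V=2.11; Q1=10.56, Q3=8.44; dissipated=4.444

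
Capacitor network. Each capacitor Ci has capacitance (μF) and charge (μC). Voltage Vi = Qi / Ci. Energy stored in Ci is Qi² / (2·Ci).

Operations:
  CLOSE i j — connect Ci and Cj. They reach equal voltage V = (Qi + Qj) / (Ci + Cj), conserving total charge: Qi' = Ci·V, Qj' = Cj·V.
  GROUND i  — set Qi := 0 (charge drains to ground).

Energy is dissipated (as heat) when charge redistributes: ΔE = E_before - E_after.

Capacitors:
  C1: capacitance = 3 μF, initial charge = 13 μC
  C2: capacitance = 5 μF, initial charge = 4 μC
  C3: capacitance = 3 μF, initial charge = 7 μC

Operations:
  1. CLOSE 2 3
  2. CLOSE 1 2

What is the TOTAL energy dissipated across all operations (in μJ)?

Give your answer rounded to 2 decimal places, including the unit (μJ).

Initial: C1(3μF, Q=13μC, V=4.33V), C2(5μF, Q=4μC, V=0.80V), C3(3μF, Q=7μC, V=2.33V)
Op 1: CLOSE 2-3: Q_total=11.00, C_total=8.00, V=1.38; Q2=6.88, Q3=4.12; dissipated=2.204
Op 2: CLOSE 1-2: Q_total=19.88, C_total=8.00, V=2.48; Q1=7.45, Q2=12.42; dissipated=8.205
Total dissipated: 10.409 μJ

Answer: 10.41 μJ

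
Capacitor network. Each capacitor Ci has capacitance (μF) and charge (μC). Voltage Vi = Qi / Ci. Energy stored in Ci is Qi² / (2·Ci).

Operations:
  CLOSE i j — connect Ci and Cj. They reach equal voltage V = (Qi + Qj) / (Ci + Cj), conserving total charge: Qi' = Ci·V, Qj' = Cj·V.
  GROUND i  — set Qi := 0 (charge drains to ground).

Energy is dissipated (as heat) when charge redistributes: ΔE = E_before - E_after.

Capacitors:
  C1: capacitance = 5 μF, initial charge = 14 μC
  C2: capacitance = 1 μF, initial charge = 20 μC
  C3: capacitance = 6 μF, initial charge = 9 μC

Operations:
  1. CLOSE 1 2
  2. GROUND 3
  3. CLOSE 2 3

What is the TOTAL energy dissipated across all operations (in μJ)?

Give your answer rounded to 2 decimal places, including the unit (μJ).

Initial: C1(5μF, Q=14μC, V=2.80V), C2(1μF, Q=20μC, V=20.00V), C3(6μF, Q=9μC, V=1.50V)
Op 1: CLOSE 1-2: Q_total=34.00, C_total=6.00, V=5.67; Q1=28.33, Q2=5.67; dissipated=123.267
Op 2: GROUND 3: Q3=0; energy lost=6.750
Op 3: CLOSE 2-3: Q_total=5.67, C_total=7.00, V=0.81; Q2=0.81, Q3=4.86; dissipated=13.762
Total dissipated: 143.779 μJ

Answer: 143.78 μJ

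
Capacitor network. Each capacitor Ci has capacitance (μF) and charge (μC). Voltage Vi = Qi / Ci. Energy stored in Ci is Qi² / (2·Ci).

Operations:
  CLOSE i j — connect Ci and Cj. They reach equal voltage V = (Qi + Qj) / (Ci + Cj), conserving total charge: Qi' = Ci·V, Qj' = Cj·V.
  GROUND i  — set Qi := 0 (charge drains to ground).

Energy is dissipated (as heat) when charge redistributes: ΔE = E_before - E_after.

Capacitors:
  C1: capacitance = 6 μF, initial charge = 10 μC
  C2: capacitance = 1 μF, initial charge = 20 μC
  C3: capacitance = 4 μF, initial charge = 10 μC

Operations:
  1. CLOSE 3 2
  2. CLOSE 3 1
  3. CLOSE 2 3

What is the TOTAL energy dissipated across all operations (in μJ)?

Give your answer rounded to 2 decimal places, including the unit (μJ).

Initial: C1(6μF, Q=10μC, V=1.67V), C2(1μF, Q=20μC, V=20.00V), C3(4μF, Q=10μC, V=2.50V)
Op 1: CLOSE 3-2: Q_total=30.00, C_total=5.00, V=6.00; Q3=24.00, Q2=6.00; dissipated=122.500
Op 2: CLOSE 3-1: Q_total=34.00, C_total=10.00, V=3.40; Q3=13.60, Q1=20.40; dissipated=22.533
Op 3: CLOSE 2-3: Q_total=19.60, C_total=5.00, V=3.92; Q2=3.92, Q3=15.68; dissipated=2.704
Total dissipated: 147.737 μJ

Answer: 147.74 μJ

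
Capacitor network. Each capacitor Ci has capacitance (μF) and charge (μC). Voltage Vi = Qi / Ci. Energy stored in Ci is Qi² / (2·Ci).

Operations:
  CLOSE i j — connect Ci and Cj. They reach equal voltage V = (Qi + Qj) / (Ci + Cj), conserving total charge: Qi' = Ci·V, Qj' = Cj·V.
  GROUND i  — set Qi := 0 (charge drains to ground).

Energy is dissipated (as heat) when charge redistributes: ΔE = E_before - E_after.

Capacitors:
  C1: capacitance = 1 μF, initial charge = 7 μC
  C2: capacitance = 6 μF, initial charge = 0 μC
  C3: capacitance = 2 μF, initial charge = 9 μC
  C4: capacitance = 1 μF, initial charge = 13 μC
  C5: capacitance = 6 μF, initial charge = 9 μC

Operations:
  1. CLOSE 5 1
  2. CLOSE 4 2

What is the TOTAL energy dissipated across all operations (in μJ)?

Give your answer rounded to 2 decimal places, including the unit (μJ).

Initial: C1(1μF, Q=7μC, V=7.00V), C2(6μF, Q=0μC, V=0.00V), C3(2μF, Q=9μC, V=4.50V), C4(1μF, Q=13μC, V=13.00V), C5(6μF, Q=9μC, V=1.50V)
Op 1: CLOSE 5-1: Q_total=16.00, C_total=7.00, V=2.29; Q5=13.71, Q1=2.29; dissipated=12.964
Op 2: CLOSE 4-2: Q_total=13.00, C_total=7.00, V=1.86; Q4=1.86, Q2=11.14; dissipated=72.429
Total dissipated: 85.393 μJ

Answer: 85.39 μJ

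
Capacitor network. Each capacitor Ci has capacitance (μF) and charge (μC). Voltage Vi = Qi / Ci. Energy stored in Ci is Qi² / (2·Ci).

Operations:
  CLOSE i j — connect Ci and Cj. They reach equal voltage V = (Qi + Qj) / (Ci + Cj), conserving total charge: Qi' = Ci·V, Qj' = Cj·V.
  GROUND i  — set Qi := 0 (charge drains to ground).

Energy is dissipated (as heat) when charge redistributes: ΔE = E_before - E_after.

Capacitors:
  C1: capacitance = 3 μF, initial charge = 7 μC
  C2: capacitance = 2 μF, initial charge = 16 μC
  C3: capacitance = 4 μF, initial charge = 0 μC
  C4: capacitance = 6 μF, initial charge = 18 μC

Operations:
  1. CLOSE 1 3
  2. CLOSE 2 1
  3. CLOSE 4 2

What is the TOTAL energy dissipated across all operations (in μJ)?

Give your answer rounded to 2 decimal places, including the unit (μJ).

Answer: 34.55 μJ

Derivation:
Initial: C1(3μF, Q=7μC, V=2.33V), C2(2μF, Q=16μC, V=8.00V), C3(4μF, Q=0μC, V=0.00V), C4(6μF, Q=18μC, V=3.00V)
Op 1: CLOSE 1-3: Q_total=7.00, C_total=7.00, V=1.00; Q1=3.00, Q3=4.00; dissipated=4.667
Op 2: CLOSE 2-1: Q_total=19.00, C_total=5.00, V=3.80; Q2=7.60, Q1=11.40; dissipated=29.400
Op 3: CLOSE 4-2: Q_total=25.60, C_total=8.00, V=3.20; Q4=19.20, Q2=6.40; dissipated=0.480
Total dissipated: 34.547 μJ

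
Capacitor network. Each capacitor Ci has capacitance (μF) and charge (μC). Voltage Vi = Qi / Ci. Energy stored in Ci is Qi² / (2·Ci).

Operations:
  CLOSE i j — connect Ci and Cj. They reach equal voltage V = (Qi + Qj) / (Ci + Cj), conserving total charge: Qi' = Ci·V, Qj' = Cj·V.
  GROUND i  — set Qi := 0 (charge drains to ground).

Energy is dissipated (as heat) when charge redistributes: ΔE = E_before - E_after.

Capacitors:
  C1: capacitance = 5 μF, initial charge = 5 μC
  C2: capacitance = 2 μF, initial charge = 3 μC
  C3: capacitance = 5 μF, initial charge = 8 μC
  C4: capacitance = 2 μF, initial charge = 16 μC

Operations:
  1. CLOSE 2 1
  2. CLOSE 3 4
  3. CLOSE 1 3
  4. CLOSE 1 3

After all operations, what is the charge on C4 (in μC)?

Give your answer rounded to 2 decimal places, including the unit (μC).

Initial: C1(5μF, Q=5μC, V=1.00V), C2(2μF, Q=3μC, V=1.50V), C3(5μF, Q=8μC, V=1.60V), C4(2μF, Q=16μC, V=8.00V)
Op 1: CLOSE 2-1: Q_total=8.00, C_total=7.00, V=1.14; Q2=2.29, Q1=5.71; dissipated=0.179
Op 2: CLOSE 3-4: Q_total=24.00, C_total=7.00, V=3.43; Q3=17.14, Q4=6.86; dissipated=29.257
Op 3: CLOSE 1-3: Q_total=22.86, C_total=10.00, V=2.29; Q1=11.43, Q3=11.43; dissipated=6.531
Op 4: CLOSE 1-3: Q_total=22.86, C_total=10.00, V=2.29; Q1=11.43, Q3=11.43; dissipated=0.000
Final charges: Q1=11.43, Q2=2.29, Q3=11.43, Q4=6.86

Answer: 6.86 μC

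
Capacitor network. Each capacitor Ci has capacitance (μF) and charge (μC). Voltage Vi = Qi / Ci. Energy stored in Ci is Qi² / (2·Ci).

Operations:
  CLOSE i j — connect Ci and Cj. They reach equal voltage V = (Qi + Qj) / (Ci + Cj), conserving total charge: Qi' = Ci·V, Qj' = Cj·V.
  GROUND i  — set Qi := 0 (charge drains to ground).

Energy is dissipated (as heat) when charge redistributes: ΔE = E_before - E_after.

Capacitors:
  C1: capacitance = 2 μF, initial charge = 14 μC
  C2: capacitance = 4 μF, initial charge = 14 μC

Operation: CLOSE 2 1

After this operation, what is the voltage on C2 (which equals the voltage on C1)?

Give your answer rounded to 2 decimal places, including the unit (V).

Answer: 4.67 V

Derivation:
Initial: C1(2μF, Q=14μC, V=7.00V), C2(4μF, Q=14μC, V=3.50V)
Op 1: CLOSE 2-1: Q_total=28.00, C_total=6.00, V=4.67; Q2=18.67, Q1=9.33; dissipated=8.167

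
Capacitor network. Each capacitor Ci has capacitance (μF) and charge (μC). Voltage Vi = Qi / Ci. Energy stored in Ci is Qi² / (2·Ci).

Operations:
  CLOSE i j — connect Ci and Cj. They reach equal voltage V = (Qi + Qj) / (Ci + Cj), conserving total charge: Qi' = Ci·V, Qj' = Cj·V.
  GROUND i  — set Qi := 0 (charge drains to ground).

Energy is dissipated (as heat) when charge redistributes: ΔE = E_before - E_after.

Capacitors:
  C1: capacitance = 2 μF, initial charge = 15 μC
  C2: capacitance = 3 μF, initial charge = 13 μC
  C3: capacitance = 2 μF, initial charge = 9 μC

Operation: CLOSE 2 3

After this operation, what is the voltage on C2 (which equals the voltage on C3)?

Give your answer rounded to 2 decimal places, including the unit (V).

Initial: C1(2μF, Q=15μC, V=7.50V), C2(3μF, Q=13μC, V=4.33V), C3(2μF, Q=9μC, V=4.50V)
Op 1: CLOSE 2-3: Q_total=22.00, C_total=5.00, V=4.40; Q2=13.20, Q3=8.80; dissipated=0.017

Answer: 4.40 V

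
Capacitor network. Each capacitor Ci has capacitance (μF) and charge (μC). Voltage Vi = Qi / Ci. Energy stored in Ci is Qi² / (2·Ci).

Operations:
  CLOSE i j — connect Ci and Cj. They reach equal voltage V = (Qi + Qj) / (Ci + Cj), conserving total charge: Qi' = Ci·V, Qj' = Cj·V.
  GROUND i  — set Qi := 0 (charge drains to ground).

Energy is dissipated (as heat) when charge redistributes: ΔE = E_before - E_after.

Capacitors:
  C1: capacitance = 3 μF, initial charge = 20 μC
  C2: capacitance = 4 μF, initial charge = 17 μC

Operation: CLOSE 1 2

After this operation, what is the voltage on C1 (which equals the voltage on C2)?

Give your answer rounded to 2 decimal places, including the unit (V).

Answer: 5.29 V

Derivation:
Initial: C1(3μF, Q=20μC, V=6.67V), C2(4μF, Q=17μC, V=4.25V)
Op 1: CLOSE 1-2: Q_total=37.00, C_total=7.00, V=5.29; Q1=15.86, Q2=21.14; dissipated=5.006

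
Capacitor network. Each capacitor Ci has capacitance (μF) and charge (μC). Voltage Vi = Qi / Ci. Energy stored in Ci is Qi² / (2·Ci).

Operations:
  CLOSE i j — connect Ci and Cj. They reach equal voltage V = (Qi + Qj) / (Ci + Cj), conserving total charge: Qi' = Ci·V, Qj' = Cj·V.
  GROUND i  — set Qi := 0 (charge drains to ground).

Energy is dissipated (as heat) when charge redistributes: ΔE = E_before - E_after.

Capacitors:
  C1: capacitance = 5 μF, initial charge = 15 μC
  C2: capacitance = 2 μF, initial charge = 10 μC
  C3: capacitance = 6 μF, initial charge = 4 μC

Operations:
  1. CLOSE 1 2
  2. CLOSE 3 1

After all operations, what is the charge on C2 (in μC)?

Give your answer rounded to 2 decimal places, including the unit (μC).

Initial: C1(5μF, Q=15μC, V=3.00V), C2(2μF, Q=10μC, V=5.00V), C3(6μF, Q=4μC, V=0.67V)
Op 1: CLOSE 1-2: Q_total=25.00, C_total=7.00, V=3.57; Q1=17.86, Q2=7.14; dissipated=2.857
Op 2: CLOSE 3-1: Q_total=21.86, C_total=11.00, V=1.99; Q3=11.92, Q1=9.94; dissipated=11.506
Final charges: Q1=9.94, Q2=7.14, Q3=11.92

Answer: 7.14 μC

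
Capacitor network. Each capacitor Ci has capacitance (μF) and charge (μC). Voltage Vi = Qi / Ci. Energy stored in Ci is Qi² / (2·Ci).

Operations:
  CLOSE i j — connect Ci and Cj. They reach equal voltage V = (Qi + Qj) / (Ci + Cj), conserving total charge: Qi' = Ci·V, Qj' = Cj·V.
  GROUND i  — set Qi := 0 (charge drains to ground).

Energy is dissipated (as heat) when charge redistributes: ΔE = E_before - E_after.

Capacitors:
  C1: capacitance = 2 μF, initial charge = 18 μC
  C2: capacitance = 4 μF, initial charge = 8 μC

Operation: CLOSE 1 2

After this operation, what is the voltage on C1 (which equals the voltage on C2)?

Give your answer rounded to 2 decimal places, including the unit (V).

Initial: C1(2μF, Q=18μC, V=9.00V), C2(4μF, Q=8μC, V=2.00V)
Op 1: CLOSE 1-2: Q_total=26.00, C_total=6.00, V=4.33; Q1=8.67, Q2=17.33; dissipated=32.667

Answer: 4.33 V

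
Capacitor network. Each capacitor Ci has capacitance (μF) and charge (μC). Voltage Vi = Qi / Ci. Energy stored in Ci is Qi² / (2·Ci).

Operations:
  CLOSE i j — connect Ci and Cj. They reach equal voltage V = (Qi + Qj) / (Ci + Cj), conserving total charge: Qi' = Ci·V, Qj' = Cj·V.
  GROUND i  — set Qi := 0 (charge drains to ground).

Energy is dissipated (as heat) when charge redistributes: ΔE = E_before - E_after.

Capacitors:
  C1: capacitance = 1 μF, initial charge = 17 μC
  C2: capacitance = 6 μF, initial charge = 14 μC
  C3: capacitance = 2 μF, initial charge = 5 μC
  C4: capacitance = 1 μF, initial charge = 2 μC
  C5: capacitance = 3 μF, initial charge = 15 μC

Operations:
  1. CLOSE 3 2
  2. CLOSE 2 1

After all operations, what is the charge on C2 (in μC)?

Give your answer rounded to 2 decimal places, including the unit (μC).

Initial: C1(1μF, Q=17μC, V=17.00V), C2(6μF, Q=14μC, V=2.33V), C3(2μF, Q=5μC, V=2.50V), C4(1μF, Q=2μC, V=2.00V), C5(3μF, Q=15μC, V=5.00V)
Op 1: CLOSE 3-2: Q_total=19.00, C_total=8.00, V=2.38; Q3=4.75, Q2=14.25; dissipated=0.021
Op 2: CLOSE 2-1: Q_total=31.25, C_total=7.00, V=4.46; Q2=26.79, Q1=4.46; dissipated=91.667
Final charges: Q1=4.46, Q2=26.79, Q3=4.75, Q4=2.00, Q5=15.00

Answer: 26.79 μC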